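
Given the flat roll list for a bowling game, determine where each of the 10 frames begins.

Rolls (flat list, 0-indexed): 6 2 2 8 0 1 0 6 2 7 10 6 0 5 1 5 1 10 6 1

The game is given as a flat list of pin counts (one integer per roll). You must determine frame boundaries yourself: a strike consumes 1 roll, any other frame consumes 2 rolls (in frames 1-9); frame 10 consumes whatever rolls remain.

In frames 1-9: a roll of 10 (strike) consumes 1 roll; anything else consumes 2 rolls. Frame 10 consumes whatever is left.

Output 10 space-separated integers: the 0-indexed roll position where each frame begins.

Frame 1 starts at roll index 0: rolls=6,2 (sum=8), consumes 2 rolls
Frame 2 starts at roll index 2: rolls=2,8 (sum=10), consumes 2 rolls
Frame 3 starts at roll index 4: rolls=0,1 (sum=1), consumes 2 rolls
Frame 4 starts at roll index 6: rolls=0,6 (sum=6), consumes 2 rolls
Frame 5 starts at roll index 8: rolls=2,7 (sum=9), consumes 2 rolls
Frame 6 starts at roll index 10: roll=10 (strike), consumes 1 roll
Frame 7 starts at roll index 11: rolls=6,0 (sum=6), consumes 2 rolls
Frame 8 starts at roll index 13: rolls=5,1 (sum=6), consumes 2 rolls
Frame 9 starts at roll index 15: rolls=5,1 (sum=6), consumes 2 rolls
Frame 10 starts at roll index 17: 3 remaining rolls

Answer: 0 2 4 6 8 10 11 13 15 17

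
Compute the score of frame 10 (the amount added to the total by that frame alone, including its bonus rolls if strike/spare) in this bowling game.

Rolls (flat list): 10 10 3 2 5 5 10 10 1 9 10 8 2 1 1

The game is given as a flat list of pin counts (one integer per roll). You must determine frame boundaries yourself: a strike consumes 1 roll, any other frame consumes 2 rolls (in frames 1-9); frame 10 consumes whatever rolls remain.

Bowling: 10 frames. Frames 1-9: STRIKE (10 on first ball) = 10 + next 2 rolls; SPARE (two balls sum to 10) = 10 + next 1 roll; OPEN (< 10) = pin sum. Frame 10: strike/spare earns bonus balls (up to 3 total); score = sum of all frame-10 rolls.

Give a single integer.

Answer: 2

Derivation:
Frame 1: STRIKE. 10 + next two rolls (10+3) = 23. Cumulative: 23
Frame 2: STRIKE. 10 + next two rolls (3+2) = 15. Cumulative: 38
Frame 3: OPEN (3+2=5). Cumulative: 43
Frame 4: SPARE (5+5=10). 10 + next roll (10) = 20. Cumulative: 63
Frame 5: STRIKE. 10 + next two rolls (10+1) = 21. Cumulative: 84
Frame 6: STRIKE. 10 + next two rolls (1+9) = 20. Cumulative: 104
Frame 7: SPARE (1+9=10). 10 + next roll (10) = 20. Cumulative: 124
Frame 8: STRIKE. 10 + next two rolls (8+2) = 20. Cumulative: 144
Frame 9: SPARE (8+2=10). 10 + next roll (1) = 11. Cumulative: 155
Frame 10: OPEN. Sum of all frame-10 rolls (1+1) = 2. Cumulative: 157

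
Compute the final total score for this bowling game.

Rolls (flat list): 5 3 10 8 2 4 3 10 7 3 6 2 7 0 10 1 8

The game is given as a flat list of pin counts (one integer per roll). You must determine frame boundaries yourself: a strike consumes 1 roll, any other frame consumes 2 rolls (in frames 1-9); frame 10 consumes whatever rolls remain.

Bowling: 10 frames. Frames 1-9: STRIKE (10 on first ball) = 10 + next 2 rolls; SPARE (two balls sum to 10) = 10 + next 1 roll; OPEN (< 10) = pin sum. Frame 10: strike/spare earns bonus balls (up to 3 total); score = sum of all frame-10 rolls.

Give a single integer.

Answer: 128

Derivation:
Frame 1: OPEN (5+3=8). Cumulative: 8
Frame 2: STRIKE. 10 + next two rolls (8+2) = 20. Cumulative: 28
Frame 3: SPARE (8+2=10). 10 + next roll (4) = 14. Cumulative: 42
Frame 4: OPEN (4+3=7). Cumulative: 49
Frame 5: STRIKE. 10 + next two rolls (7+3) = 20. Cumulative: 69
Frame 6: SPARE (7+3=10). 10 + next roll (6) = 16. Cumulative: 85
Frame 7: OPEN (6+2=8). Cumulative: 93
Frame 8: OPEN (7+0=7). Cumulative: 100
Frame 9: STRIKE. 10 + next two rolls (1+8) = 19. Cumulative: 119
Frame 10: OPEN. Sum of all frame-10 rolls (1+8) = 9. Cumulative: 128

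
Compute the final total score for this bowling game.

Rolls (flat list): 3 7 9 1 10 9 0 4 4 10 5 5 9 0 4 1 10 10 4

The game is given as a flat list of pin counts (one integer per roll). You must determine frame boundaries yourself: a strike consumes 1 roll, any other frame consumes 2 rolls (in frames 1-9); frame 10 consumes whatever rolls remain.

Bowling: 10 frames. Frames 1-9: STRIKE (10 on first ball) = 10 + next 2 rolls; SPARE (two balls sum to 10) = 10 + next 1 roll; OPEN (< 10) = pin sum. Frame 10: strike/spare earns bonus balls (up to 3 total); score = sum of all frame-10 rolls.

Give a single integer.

Frame 1: SPARE (3+7=10). 10 + next roll (9) = 19. Cumulative: 19
Frame 2: SPARE (9+1=10). 10 + next roll (10) = 20. Cumulative: 39
Frame 3: STRIKE. 10 + next two rolls (9+0) = 19. Cumulative: 58
Frame 4: OPEN (9+0=9). Cumulative: 67
Frame 5: OPEN (4+4=8). Cumulative: 75
Frame 6: STRIKE. 10 + next two rolls (5+5) = 20. Cumulative: 95
Frame 7: SPARE (5+5=10). 10 + next roll (9) = 19. Cumulative: 114
Frame 8: OPEN (9+0=9). Cumulative: 123
Frame 9: OPEN (4+1=5). Cumulative: 128
Frame 10: STRIKE. Sum of all frame-10 rolls (10+10+4) = 24. Cumulative: 152

Answer: 152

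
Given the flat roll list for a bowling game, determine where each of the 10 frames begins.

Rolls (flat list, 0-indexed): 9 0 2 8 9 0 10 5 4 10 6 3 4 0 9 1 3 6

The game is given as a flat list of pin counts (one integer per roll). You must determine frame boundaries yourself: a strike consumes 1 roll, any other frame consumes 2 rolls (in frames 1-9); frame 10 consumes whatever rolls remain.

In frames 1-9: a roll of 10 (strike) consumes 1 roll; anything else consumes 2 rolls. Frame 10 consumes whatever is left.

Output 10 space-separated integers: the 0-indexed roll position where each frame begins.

Answer: 0 2 4 6 7 9 10 12 14 16

Derivation:
Frame 1 starts at roll index 0: rolls=9,0 (sum=9), consumes 2 rolls
Frame 2 starts at roll index 2: rolls=2,8 (sum=10), consumes 2 rolls
Frame 3 starts at roll index 4: rolls=9,0 (sum=9), consumes 2 rolls
Frame 4 starts at roll index 6: roll=10 (strike), consumes 1 roll
Frame 5 starts at roll index 7: rolls=5,4 (sum=9), consumes 2 rolls
Frame 6 starts at roll index 9: roll=10 (strike), consumes 1 roll
Frame 7 starts at roll index 10: rolls=6,3 (sum=9), consumes 2 rolls
Frame 8 starts at roll index 12: rolls=4,0 (sum=4), consumes 2 rolls
Frame 9 starts at roll index 14: rolls=9,1 (sum=10), consumes 2 rolls
Frame 10 starts at roll index 16: 2 remaining rolls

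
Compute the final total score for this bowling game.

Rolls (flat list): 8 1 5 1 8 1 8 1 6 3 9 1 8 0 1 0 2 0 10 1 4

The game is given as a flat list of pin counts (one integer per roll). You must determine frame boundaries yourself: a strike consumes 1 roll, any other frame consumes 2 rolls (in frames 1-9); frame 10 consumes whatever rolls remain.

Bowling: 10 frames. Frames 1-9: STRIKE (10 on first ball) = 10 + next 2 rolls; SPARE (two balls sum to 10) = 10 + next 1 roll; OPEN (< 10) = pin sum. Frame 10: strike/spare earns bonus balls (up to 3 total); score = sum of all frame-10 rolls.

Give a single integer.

Answer: 86

Derivation:
Frame 1: OPEN (8+1=9). Cumulative: 9
Frame 2: OPEN (5+1=6). Cumulative: 15
Frame 3: OPEN (8+1=9). Cumulative: 24
Frame 4: OPEN (8+1=9). Cumulative: 33
Frame 5: OPEN (6+3=9). Cumulative: 42
Frame 6: SPARE (9+1=10). 10 + next roll (8) = 18. Cumulative: 60
Frame 7: OPEN (8+0=8). Cumulative: 68
Frame 8: OPEN (1+0=1). Cumulative: 69
Frame 9: OPEN (2+0=2). Cumulative: 71
Frame 10: STRIKE. Sum of all frame-10 rolls (10+1+4) = 15. Cumulative: 86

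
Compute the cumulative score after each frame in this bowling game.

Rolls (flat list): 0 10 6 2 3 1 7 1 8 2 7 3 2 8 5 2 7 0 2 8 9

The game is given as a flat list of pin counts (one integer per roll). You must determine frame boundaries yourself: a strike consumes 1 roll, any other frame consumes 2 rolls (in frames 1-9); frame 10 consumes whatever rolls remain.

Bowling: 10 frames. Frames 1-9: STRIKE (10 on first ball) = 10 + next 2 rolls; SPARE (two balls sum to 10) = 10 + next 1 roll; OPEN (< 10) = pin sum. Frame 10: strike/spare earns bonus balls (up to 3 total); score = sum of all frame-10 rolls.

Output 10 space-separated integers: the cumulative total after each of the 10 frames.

Answer: 16 24 28 36 53 65 80 87 94 113

Derivation:
Frame 1: SPARE (0+10=10). 10 + next roll (6) = 16. Cumulative: 16
Frame 2: OPEN (6+2=8). Cumulative: 24
Frame 3: OPEN (3+1=4). Cumulative: 28
Frame 4: OPEN (7+1=8). Cumulative: 36
Frame 5: SPARE (8+2=10). 10 + next roll (7) = 17. Cumulative: 53
Frame 6: SPARE (7+3=10). 10 + next roll (2) = 12. Cumulative: 65
Frame 7: SPARE (2+8=10). 10 + next roll (5) = 15. Cumulative: 80
Frame 8: OPEN (5+2=7). Cumulative: 87
Frame 9: OPEN (7+0=7). Cumulative: 94
Frame 10: SPARE. Sum of all frame-10 rolls (2+8+9) = 19. Cumulative: 113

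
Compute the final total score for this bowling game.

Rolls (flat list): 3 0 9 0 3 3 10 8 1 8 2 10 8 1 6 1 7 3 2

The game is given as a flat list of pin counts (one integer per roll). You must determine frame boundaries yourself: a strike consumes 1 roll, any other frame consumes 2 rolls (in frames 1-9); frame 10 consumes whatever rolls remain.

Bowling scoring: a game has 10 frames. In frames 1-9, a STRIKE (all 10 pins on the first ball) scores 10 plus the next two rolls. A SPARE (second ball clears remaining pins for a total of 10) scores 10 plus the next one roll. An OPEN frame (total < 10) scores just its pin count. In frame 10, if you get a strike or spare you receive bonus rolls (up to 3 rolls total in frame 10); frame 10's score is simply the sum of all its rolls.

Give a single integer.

Frame 1: OPEN (3+0=3). Cumulative: 3
Frame 2: OPEN (9+0=9). Cumulative: 12
Frame 3: OPEN (3+3=6). Cumulative: 18
Frame 4: STRIKE. 10 + next two rolls (8+1) = 19. Cumulative: 37
Frame 5: OPEN (8+1=9). Cumulative: 46
Frame 6: SPARE (8+2=10). 10 + next roll (10) = 20. Cumulative: 66
Frame 7: STRIKE. 10 + next two rolls (8+1) = 19. Cumulative: 85
Frame 8: OPEN (8+1=9). Cumulative: 94
Frame 9: OPEN (6+1=7). Cumulative: 101
Frame 10: SPARE. Sum of all frame-10 rolls (7+3+2) = 12. Cumulative: 113

Answer: 113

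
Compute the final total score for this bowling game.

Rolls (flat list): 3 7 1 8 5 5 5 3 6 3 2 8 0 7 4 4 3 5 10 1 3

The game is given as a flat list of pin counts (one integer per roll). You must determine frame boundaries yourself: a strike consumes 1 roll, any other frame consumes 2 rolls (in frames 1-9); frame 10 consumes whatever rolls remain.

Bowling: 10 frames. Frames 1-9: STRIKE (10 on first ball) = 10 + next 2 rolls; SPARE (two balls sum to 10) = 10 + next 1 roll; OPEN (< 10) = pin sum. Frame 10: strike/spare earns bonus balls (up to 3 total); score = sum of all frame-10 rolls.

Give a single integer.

Answer: 99

Derivation:
Frame 1: SPARE (3+7=10). 10 + next roll (1) = 11. Cumulative: 11
Frame 2: OPEN (1+8=9). Cumulative: 20
Frame 3: SPARE (5+5=10). 10 + next roll (5) = 15. Cumulative: 35
Frame 4: OPEN (5+3=8). Cumulative: 43
Frame 5: OPEN (6+3=9). Cumulative: 52
Frame 6: SPARE (2+8=10). 10 + next roll (0) = 10. Cumulative: 62
Frame 7: OPEN (0+7=7). Cumulative: 69
Frame 8: OPEN (4+4=8). Cumulative: 77
Frame 9: OPEN (3+5=8). Cumulative: 85
Frame 10: STRIKE. Sum of all frame-10 rolls (10+1+3) = 14. Cumulative: 99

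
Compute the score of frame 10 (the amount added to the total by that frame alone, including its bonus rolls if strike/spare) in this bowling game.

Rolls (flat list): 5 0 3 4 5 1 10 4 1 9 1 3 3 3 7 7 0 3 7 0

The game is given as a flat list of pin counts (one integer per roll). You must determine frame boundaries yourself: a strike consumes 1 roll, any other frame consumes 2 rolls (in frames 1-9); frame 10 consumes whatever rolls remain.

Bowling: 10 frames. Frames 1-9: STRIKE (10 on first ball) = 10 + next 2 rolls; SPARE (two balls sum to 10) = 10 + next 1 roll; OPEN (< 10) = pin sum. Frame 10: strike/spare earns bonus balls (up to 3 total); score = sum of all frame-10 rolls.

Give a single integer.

Frame 1: OPEN (5+0=5). Cumulative: 5
Frame 2: OPEN (3+4=7). Cumulative: 12
Frame 3: OPEN (5+1=6). Cumulative: 18
Frame 4: STRIKE. 10 + next two rolls (4+1) = 15. Cumulative: 33
Frame 5: OPEN (4+1=5). Cumulative: 38
Frame 6: SPARE (9+1=10). 10 + next roll (3) = 13. Cumulative: 51
Frame 7: OPEN (3+3=6). Cumulative: 57
Frame 8: SPARE (3+7=10). 10 + next roll (7) = 17. Cumulative: 74
Frame 9: OPEN (7+0=7). Cumulative: 81
Frame 10: SPARE. Sum of all frame-10 rolls (3+7+0) = 10. Cumulative: 91

Answer: 10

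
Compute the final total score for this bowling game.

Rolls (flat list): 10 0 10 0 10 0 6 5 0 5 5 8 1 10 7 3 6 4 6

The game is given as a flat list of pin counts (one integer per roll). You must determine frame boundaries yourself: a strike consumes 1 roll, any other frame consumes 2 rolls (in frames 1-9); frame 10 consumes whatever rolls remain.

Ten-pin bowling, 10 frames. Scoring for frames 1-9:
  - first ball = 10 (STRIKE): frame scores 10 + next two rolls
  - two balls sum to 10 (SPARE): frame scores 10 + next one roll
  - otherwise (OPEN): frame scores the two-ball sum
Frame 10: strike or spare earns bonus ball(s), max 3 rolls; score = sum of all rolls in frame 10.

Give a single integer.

Answer: 130

Derivation:
Frame 1: STRIKE. 10 + next two rolls (0+10) = 20. Cumulative: 20
Frame 2: SPARE (0+10=10). 10 + next roll (0) = 10. Cumulative: 30
Frame 3: SPARE (0+10=10). 10 + next roll (0) = 10. Cumulative: 40
Frame 4: OPEN (0+6=6). Cumulative: 46
Frame 5: OPEN (5+0=5). Cumulative: 51
Frame 6: SPARE (5+5=10). 10 + next roll (8) = 18. Cumulative: 69
Frame 7: OPEN (8+1=9). Cumulative: 78
Frame 8: STRIKE. 10 + next two rolls (7+3) = 20. Cumulative: 98
Frame 9: SPARE (7+3=10). 10 + next roll (6) = 16. Cumulative: 114
Frame 10: SPARE. Sum of all frame-10 rolls (6+4+6) = 16. Cumulative: 130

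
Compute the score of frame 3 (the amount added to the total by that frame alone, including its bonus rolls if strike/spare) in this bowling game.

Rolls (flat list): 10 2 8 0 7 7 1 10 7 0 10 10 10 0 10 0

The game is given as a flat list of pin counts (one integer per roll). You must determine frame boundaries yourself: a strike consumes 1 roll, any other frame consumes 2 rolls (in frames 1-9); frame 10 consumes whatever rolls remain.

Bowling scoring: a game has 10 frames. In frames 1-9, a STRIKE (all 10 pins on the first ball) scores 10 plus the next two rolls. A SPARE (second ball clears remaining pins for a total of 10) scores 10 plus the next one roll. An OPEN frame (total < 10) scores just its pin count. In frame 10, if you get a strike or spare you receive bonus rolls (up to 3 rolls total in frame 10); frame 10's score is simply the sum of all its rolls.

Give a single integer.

Frame 1: STRIKE. 10 + next two rolls (2+8) = 20. Cumulative: 20
Frame 2: SPARE (2+8=10). 10 + next roll (0) = 10. Cumulative: 30
Frame 3: OPEN (0+7=7). Cumulative: 37
Frame 4: OPEN (7+1=8). Cumulative: 45
Frame 5: STRIKE. 10 + next two rolls (7+0) = 17. Cumulative: 62

Answer: 7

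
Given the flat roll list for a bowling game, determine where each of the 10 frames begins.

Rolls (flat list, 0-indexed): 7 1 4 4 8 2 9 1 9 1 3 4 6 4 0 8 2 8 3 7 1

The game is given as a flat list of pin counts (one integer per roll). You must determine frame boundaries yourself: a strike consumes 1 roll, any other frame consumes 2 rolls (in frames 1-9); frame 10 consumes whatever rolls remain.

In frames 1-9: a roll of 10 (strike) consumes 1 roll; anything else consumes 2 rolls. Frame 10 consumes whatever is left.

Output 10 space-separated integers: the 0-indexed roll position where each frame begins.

Frame 1 starts at roll index 0: rolls=7,1 (sum=8), consumes 2 rolls
Frame 2 starts at roll index 2: rolls=4,4 (sum=8), consumes 2 rolls
Frame 3 starts at roll index 4: rolls=8,2 (sum=10), consumes 2 rolls
Frame 4 starts at roll index 6: rolls=9,1 (sum=10), consumes 2 rolls
Frame 5 starts at roll index 8: rolls=9,1 (sum=10), consumes 2 rolls
Frame 6 starts at roll index 10: rolls=3,4 (sum=7), consumes 2 rolls
Frame 7 starts at roll index 12: rolls=6,4 (sum=10), consumes 2 rolls
Frame 8 starts at roll index 14: rolls=0,8 (sum=8), consumes 2 rolls
Frame 9 starts at roll index 16: rolls=2,8 (sum=10), consumes 2 rolls
Frame 10 starts at roll index 18: 3 remaining rolls

Answer: 0 2 4 6 8 10 12 14 16 18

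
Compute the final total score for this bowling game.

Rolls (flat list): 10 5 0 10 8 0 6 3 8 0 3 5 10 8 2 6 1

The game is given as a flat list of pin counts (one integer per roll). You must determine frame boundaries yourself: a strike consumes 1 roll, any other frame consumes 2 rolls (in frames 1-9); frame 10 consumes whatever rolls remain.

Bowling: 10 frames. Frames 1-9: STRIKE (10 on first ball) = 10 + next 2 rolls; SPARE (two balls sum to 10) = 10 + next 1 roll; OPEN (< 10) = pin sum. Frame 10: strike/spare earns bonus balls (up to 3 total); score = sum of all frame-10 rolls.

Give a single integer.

Frame 1: STRIKE. 10 + next two rolls (5+0) = 15. Cumulative: 15
Frame 2: OPEN (5+0=5). Cumulative: 20
Frame 3: STRIKE. 10 + next two rolls (8+0) = 18. Cumulative: 38
Frame 4: OPEN (8+0=8). Cumulative: 46
Frame 5: OPEN (6+3=9). Cumulative: 55
Frame 6: OPEN (8+0=8). Cumulative: 63
Frame 7: OPEN (3+5=8). Cumulative: 71
Frame 8: STRIKE. 10 + next two rolls (8+2) = 20. Cumulative: 91
Frame 9: SPARE (8+2=10). 10 + next roll (6) = 16. Cumulative: 107
Frame 10: OPEN. Sum of all frame-10 rolls (6+1) = 7. Cumulative: 114

Answer: 114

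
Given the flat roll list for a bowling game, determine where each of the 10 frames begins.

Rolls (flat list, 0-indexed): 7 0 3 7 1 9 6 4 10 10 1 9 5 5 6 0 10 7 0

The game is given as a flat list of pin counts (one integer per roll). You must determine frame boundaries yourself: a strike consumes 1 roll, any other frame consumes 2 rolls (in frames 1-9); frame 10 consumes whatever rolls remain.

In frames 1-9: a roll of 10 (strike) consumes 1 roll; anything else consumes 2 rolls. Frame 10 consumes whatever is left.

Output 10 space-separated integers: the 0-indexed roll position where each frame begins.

Frame 1 starts at roll index 0: rolls=7,0 (sum=7), consumes 2 rolls
Frame 2 starts at roll index 2: rolls=3,7 (sum=10), consumes 2 rolls
Frame 3 starts at roll index 4: rolls=1,9 (sum=10), consumes 2 rolls
Frame 4 starts at roll index 6: rolls=6,4 (sum=10), consumes 2 rolls
Frame 5 starts at roll index 8: roll=10 (strike), consumes 1 roll
Frame 6 starts at roll index 9: roll=10 (strike), consumes 1 roll
Frame 7 starts at roll index 10: rolls=1,9 (sum=10), consumes 2 rolls
Frame 8 starts at roll index 12: rolls=5,5 (sum=10), consumes 2 rolls
Frame 9 starts at roll index 14: rolls=6,0 (sum=6), consumes 2 rolls
Frame 10 starts at roll index 16: 3 remaining rolls

Answer: 0 2 4 6 8 9 10 12 14 16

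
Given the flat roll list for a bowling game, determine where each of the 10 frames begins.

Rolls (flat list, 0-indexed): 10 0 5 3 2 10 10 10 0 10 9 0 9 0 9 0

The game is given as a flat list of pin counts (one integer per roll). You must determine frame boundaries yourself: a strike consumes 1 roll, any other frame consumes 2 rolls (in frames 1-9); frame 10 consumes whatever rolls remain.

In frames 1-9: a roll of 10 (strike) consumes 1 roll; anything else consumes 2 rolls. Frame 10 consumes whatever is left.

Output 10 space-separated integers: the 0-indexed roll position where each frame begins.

Frame 1 starts at roll index 0: roll=10 (strike), consumes 1 roll
Frame 2 starts at roll index 1: rolls=0,5 (sum=5), consumes 2 rolls
Frame 3 starts at roll index 3: rolls=3,2 (sum=5), consumes 2 rolls
Frame 4 starts at roll index 5: roll=10 (strike), consumes 1 roll
Frame 5 starts at roll index 6: roll=10 (strike), consumes 1 roll
Frame 6 starts at roll index 7: roll=10 (strike), consumes 1 roll
Frame 7 starts at roll index 8: rolls=0,10 (sum=10), consumes 2 rolls
Frame 8 starts at roll index 10: rolls=9,0 (sum=9), consumes 2 rolls
Frame 9 starts at roll index 12: rolls=9,0 (sum=9), consumes 2 rolls
Frame 10 starts at roll index 14: 2 remaining rolls

Answer: 0 1 3 5 6 7 8 10 12 14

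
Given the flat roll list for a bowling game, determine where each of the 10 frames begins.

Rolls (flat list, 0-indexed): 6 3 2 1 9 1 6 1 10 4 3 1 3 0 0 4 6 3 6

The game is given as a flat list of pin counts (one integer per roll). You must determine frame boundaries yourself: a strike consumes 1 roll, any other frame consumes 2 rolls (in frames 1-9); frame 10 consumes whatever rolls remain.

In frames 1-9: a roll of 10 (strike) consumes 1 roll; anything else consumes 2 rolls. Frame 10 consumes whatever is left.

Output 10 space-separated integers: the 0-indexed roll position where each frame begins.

Answer: 0 2 4 6 8 9 11 13 15 17

Derivation:
Frame 1 starts at roll index 0: rolls=6,3 (sum=9), consumes 2 rolls
Frame 2 starts at roll index 2: rolls=2,1 (sum=3), consumes 2 rolls
Frame 3 starts at roll index 4: rolls=9,1 (sum=10), consumes 2 rolls
Frame 4 starts at roll index 6: rolls=6,1 (sum=7), consumes 2 rolls
Frame 5 starts at roll index 8: roll=10 (strike), consumes 1 roll
Frame 6 starts at roll index 9: rolls=4,3 (sum=7), consumes 2 rolls
Frame 7 starts at roll index 11: rolls=1,3 (sum=4), consumes 2 rolls
Frame 8 starts at roll index 13: rolls=0,0 (sum=0), consumes 2 rolls
Frame 9 starts at roll index 15: rolls=4,6 (sum=10), consumes 2 rolls
Frame 10 starts at roll index 17: 2 remaining rolls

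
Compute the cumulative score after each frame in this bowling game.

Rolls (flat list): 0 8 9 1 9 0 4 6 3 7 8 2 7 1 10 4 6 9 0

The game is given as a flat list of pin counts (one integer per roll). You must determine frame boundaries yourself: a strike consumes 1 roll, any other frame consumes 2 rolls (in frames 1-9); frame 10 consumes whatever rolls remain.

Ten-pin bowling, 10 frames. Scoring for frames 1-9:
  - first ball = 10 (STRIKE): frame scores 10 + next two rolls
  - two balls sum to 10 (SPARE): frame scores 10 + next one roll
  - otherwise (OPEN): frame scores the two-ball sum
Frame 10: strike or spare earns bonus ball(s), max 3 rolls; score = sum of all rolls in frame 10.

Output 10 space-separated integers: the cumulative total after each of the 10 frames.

Answer: 8 27 36 49 67 84 92 112 131 140

Derivation:
Frame 1: OPEN (0+8=8). Cumulative: 8
Frame 2: SPARE (9+1=10). 10 + next roll (9) = 19. Cumulative: 27
Frame 3: OPEN (9+0=9). Cumulative: 36
Frame 4: SPARE (4+6=10). 10 + next roll (3) = 13. Cumulative: 49
Frame 5: SPARE (3+7=10). 10 + next roll (8) = 18. Cumulative: 67
Frame 6: SPARE (8+2=10). 10 + next roll (7) = 17. Cumulative: 84
Frame 7: OPEN (7+1=8). Cumulative: 92
Frame 8: STRIKE. 10 + next two rolls (4+6) = 20. Cumulative: 112
Frame 9: SPARE (4+6=10). 10 + next roll (9) = 19. Cumulative: 131
Frame 10: OPEN. Sum of all frame-10 rolls (9+0) = 9. Cumulative: 140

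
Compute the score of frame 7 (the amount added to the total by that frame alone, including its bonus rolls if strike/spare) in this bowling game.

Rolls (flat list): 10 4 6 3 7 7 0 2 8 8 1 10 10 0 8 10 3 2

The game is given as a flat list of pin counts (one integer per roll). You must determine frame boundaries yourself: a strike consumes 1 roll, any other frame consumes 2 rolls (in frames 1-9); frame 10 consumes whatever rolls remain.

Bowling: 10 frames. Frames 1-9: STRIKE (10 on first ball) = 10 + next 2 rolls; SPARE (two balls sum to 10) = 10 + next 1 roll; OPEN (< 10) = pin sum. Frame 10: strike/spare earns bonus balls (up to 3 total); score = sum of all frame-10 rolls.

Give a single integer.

Frame 1: STRIKE. 10 + next two rolls (4+6) = 20. Cumulative: 20
Frame 2: SPARE (4+6=10). 10 + next roll (3) = 13. Cumulative: 33
Frame 3: SPARE (3+7=10). 10 + next roll (7) = 17. Cumulative: 50
Frame 4: OPEN (7+0=7). Cumulative: 57
Frame 5: SPARE (2+8=10). 10 + next roll (8) = 18. Cumulative: 75
Frame 6: OPEN (8+1=9). Cumulative: 84
Frame 7: STRIKE. 10 + next two rolls (10+0) = 20. Cumulative: 104
Frame 8: STRIKE. 10 + next two rolls (0+8) = 18. Cumulative: 122
Frame 9: OPEN (0+8=8). Cumulative: 130

Answer: 20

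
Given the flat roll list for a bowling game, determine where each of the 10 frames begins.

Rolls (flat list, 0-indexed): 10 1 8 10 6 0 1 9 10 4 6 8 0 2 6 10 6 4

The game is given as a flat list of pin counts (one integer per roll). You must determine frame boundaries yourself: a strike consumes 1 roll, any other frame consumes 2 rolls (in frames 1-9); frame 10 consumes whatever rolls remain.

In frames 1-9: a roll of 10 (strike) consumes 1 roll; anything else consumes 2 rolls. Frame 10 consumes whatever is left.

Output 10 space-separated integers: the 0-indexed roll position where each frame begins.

Answer: 0 1 3 4 6 8 9 11 13 15

Derivation:
Frame 1 starts at roll index 0: roll=10 (strike), consumes 1 roll
Frame 2 starts at roll index 1: rolls=1,8 (sum=9), consumes 2 rolls
Frame 3 starts at roll index 3: roll=10 (strike), consumes 1 roll
Frame 4 starts at roll index 4: rolls=6,0 (sum=6), consumes 2 rolls
Frame 5 starts at roll index 6: rolls=1,9 (sum=10), consumes 2 rolls
Frame 6 starts at roll index 8: roll=10 (strike), consumes 1 roll
Frame 7 starts at roll index 9: rolls=4,6 (sum=10), consumes 2 rolls
Frame 8 starts at roll index 11: rolls=8,0 (sum=8), consumes 2 rolls
Frame 9 starts at roll index 13: rolls=2,6 (sum=8), consumes 2 rolls
Frame 10 starts at roll index 15: 3 remaining rolls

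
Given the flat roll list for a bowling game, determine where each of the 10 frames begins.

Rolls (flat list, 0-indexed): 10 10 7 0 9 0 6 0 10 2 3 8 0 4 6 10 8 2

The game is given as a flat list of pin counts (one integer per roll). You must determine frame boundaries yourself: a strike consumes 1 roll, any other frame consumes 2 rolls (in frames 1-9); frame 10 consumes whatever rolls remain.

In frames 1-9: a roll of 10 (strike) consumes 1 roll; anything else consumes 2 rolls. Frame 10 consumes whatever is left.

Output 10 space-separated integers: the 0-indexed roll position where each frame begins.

Frame 1 starts at roll index 0: roll=10 (strike), consumes 1 roll
Frame 2 starts at roll index 1: roll=10 (strike), consumes 1 roll
Frame 3 starts at roll index 2: rolls=7,0 (sum=7), consumes 2 rolls
Frame 4 starts at roll index 4: rolls=9,0 (sum=9), consumes 2 rolls
Frame 5 starts at roll index 6: rolls=6,0 (sum=6), consumes 2 rolls
Frame 6 starts at roll index 8: roll=10 (strike), consumes 1 roll
Frame 7 starts at roll index 9: rolls=2,3 (sum=5), consumes 2 rolls
Frame 8 starts at roll index 11: rolls=8,0 (sum=8), consumes 2 rolls
Frame 9 starts at roll index 13: rolls=4,6 (sum=10), consumes 2 rolls
Frame 10 starts at roll index 15: 3 remaining rolls

Answer: 0 1 2 4 6 8 9 11 13 15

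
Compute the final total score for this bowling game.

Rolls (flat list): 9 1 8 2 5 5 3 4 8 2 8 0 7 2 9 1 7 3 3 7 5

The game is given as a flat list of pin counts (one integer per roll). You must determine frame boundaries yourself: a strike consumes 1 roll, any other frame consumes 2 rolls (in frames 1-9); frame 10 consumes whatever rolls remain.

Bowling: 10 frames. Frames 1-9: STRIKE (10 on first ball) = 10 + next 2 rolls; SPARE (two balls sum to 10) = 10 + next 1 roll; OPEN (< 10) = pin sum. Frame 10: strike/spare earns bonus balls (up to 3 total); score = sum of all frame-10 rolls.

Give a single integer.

Frame 1: SPARE (9+1=10). 10 + next roll (8) = 18. Cumulative: 18
Frame 2: SPARE (8+2=10). 10 + next roll (5) = 15. Cumulative: 33
Frame 3: SPARE (5+5=10). 10 + next roll (3) = 13. Cumulative: 46
Frame 4: OPEN (3+4=7). Cumulative: 53
Frame 5: SPARE (8+2=10). 10 + next roll (8) = 18. Cumulative: 71
Frame 6: OPEN (8+0=8). Cumulative: 79
Frame 7: OPEN (7+2=9). Cumulative: 88
Frame 8: SPARE (9+1=10). 10 + next roll (7) = 17. Cumulative: 105
Frame 9: SPARE (7+3=10). 10 + next roll (3) = 13. Cumulative: 118
Frame 10: SPARE. Sum of all frame-10 rolls (3+7+5) = 15. Cumulative: 133

Answer: 133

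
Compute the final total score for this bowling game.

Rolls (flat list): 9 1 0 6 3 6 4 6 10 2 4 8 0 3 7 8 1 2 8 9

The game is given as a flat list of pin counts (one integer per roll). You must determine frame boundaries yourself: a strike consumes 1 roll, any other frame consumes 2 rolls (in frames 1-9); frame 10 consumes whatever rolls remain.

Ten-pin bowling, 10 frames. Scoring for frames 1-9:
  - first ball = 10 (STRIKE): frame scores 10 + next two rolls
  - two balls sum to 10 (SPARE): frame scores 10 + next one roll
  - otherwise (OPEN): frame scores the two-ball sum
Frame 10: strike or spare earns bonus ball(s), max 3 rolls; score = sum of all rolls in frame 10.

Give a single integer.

Answer: 121

Derivation:
Frame 1: SPARE (9+1=10). 10 + next roll (0) = 10. Cumulative: 10
Frame 2: OPEN (0+6=6). Cumulative: 16
Frame 3: OPEN (3+6=9). Cumulative: 25
Frame 4: SPARE (4+6=10). 10 + next roll (10) = 20. Cumulative: 45
Frame 5: STRIKE. 10 + next two rolls (2+4) = 16. Cumulative: 61
Frame 6: OPEN (2+4=6). Cumulative: 67
Frame 7: OPEN (8+0=8). Cumulative: 75
Frame 8: SPARE (3+7=10). 10 + next roll (8) = 18. Cumulative: 93
Frame 9: OPEN (8+1=9). Cumulative: 102
Frame 10: SPARE. Sum of all frame-10 rolls (2+8+9) = 19. Cumulative: 121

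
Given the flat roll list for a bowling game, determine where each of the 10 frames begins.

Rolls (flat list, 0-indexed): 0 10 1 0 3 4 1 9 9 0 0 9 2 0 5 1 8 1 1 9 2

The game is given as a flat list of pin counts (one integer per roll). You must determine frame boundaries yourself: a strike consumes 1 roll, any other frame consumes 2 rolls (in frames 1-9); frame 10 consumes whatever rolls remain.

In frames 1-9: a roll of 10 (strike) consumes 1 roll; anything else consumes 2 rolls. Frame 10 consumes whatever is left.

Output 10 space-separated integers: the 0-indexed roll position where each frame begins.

Frame 1 starts at roll index 0: rolls=0,10 (sum=10), consumes 2 rolls
Frame 2 starts at roll index 2: rolls=1,0 (sum=1), consumes 2 rolls
Frame 3 starts at roll index 4: rolls=3,4 (sum=7), consumes 2 rolls
Frame 4 starts at roll index 6: rolls=1,9 (sum=10), consumes 2 rolls
Frame 5 starts at roll index 8: rolls=9,0 (sum=9), consumes 2 rolls
Frame 6 starts at roll index 10: rolls=0,9 (sum=9), consumes 2 rolls
Frame 7 starts at roll index 12: rolls=2,0 (sum=2), consumes 2 rolls
Frame 8 starts at roll index 14: rolls=5,1 (sum=6), consumes 2 rolls
Frame 9 starts at roll index 16: rolls=8,1 (sum=9), consumes 2 rolls
Frame 10 starts at roll index 18: 3 remaining rolls

Answer: 0 2 4 6 8 10 12 14 16 18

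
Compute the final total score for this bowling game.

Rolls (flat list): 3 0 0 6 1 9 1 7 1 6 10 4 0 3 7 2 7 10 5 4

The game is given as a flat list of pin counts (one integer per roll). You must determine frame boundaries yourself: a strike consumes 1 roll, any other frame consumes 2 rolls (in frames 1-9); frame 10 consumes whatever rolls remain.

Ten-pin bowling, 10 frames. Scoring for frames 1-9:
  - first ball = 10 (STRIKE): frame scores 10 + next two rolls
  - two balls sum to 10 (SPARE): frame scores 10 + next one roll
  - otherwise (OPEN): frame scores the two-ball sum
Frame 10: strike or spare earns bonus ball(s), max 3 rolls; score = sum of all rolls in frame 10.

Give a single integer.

Frame 1: OPEN (3+0=3). Cumulative: 3
Frame 2: OPEN (0+6=6). Cumulative: 9
Frame 3: SPARE (1+9=10). 10 + next roll (1) = 11. Cumulative: 20
Frame 4: OPEN (1+7=8). Cumulative: 28
Frame 5: OPEN (1+6=7). Cumulative: 35
Frame 6: STRIKE. 10 + next two rolls (4+0) = 14. Cumulative: 49
Frame 7: OPEN (4+0=4). Cumulative: 53
Frame 8: SPARE (3+7=10). 10 + next roll (2) = 12. Cumulative: 65
Frame 9: OPEN (2+7=9). Cumulative: 74
Frame 10: STRIKE. Sum of all frame-10 rolls (10+5+4) = 19. Cumulative: 93

Answer: 93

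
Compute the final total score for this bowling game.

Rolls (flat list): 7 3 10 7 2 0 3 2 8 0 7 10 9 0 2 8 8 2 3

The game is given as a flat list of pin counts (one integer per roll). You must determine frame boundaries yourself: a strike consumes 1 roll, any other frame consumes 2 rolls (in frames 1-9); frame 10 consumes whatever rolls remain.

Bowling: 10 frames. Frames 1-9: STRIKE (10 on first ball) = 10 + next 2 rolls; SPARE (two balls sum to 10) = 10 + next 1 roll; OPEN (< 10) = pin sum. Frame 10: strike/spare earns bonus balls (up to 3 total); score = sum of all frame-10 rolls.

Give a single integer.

Frame 1: SPARE (7+3=10). 10 + next roll (10) = 20. Cumulative: 20
Frame 2: STRIKE. 10 + next two rolls (7+2) = 19. Cumulative: 39
Frame 3: OPEN (7+2=9). Cumulative: 48
Frame 4: OPEN (0+3=3). Cumulative: 51
Frame 5: SPARE (2+8=10). 10 + next roll (0) = 10. Cumulative: 61
Frame 6: OPEN (0+7=7). Cumulative: 68
Frame 7: STRIKE. 10 + next two rolls (9+0) = 19. Cumulative: 87
Frame 8: OPEN (9+0=9). Cumulative: 96
Frame 9: SPARE (2+8=10). 10 + next roll (8) = 18. Cumulative: 114
Frame 10: SPARE. Sum of all frame-10 rolls (8+2+3) = 13. Cumulative: 127

Answer: 127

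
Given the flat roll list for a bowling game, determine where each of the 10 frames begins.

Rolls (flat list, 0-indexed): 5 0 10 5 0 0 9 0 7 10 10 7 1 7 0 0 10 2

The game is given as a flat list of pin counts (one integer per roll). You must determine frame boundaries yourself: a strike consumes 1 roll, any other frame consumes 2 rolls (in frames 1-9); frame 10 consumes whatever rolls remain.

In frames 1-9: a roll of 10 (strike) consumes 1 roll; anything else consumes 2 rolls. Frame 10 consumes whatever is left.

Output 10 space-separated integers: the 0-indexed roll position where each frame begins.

Answer: 0 2 3 5 7 9 10 11 13 15

Derivation:
Frame 1 starts at roll index 0: rolls=5,0 (sum=5), consumes 2 rolls
Frame 2 starts at roll index 2: roll=10 (strike), consumes 1 roll
Frame 3 starts at roll index 3: rolls=5,0 (sum=5), consumes 2 rolls
Frame 4 starts at roll index 5: rolls=0,9 (sum=9), consumes 2 rolls
Frame 5 starts at roll index 7: rolls=0,7 (sum=7), consumes 2 rolls
Frame 6 starts at roll index 9: roll=10 (strike), consumes 1 roll
Frame 7 starts at roll index 10: roll=10 (strike), consumes 1 roll
Frame 8 starts at roll index 11: rolls=7,1 (sum=8), consumes 2 rolls
Frame 9 starts at roll index 13: rolls=7,0 (sum=7), consumes 2 rolls
Frame 10 starts at roll index 15: 3 remaining rolls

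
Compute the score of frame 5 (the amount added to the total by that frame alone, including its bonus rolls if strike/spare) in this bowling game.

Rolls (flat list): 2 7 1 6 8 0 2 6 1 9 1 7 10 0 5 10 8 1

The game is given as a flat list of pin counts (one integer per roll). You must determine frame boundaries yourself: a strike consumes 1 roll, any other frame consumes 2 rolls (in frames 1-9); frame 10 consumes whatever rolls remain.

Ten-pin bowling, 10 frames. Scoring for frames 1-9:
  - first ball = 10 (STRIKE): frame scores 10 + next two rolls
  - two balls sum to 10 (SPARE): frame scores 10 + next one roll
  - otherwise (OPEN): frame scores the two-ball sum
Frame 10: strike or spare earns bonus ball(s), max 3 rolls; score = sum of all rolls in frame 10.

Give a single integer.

Frame 1: OPEN (2+7=9). Cumulative: 9
Frame 2: OPEN (1+6=7). Cumulative: 16
Frame 3: OPEN (8+0=8). Cumulative: 24
Frame 4: OPEN (2+6=8). Cumulative: 32
Frame 5: SPARE (1+9=10). 10 + next roll (1) = 11. Cumulative: 43
Frame 6: OPEN (1+7=8). Cumulative: 51
Frame 7: STRIKE. 10 + next two rolls (0+5) = 15. Cumulative: 66

Answer: 11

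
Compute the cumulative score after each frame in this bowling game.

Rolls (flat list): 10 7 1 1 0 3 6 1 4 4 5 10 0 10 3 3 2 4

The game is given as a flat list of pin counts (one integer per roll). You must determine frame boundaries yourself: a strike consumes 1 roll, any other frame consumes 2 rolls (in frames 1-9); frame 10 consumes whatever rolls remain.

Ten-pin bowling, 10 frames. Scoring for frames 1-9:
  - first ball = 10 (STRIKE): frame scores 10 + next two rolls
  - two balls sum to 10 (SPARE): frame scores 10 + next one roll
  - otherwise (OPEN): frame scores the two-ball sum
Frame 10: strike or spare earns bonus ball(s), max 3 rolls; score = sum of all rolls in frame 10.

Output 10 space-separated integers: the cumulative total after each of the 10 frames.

Frame 1: STRIKE. 10 + next two rolls (7+1) = 18. Cumulative: 18
Frame 2: OPEN (7+1=8). Cumulative: 26
Frame 3: OPEN (1+0=1). Cumulative: 27
Frame 4: OPEN (3+6=9). Cumulative: 36
Frame 5: OPEN (1+4=5). Cumulative: 41
Frame 6: OPEN (4+5=9). Cumulative: 50
Frame 7: STRIKE. 10 + next two rolls (0+10) = 20. Cumulative: 70
Frame 8: SPARE (0+10=10). 10 + next roll (3) = 13. Cumulative: 83
Frame 9: OPEN (3+3=6). Cumulative: 89
Frame 10: OPEN. Sum of all frame-10 rolls (2+4) = 6. Cumulative: 95

Answer: 18 26 27 36 41 50 70 83 89 95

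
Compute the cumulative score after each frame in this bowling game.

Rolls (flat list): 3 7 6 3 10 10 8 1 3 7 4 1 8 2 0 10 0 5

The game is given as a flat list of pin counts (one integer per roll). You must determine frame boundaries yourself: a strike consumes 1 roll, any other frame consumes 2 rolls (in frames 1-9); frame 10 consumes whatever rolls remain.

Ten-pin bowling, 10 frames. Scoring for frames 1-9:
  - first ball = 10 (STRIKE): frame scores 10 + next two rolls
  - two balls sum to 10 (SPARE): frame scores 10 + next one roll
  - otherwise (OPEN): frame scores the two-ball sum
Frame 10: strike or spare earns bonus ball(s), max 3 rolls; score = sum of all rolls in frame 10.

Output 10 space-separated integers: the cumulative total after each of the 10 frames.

Answer: 16 25 53 72 81 95 100 110 120 125

Derivation:
Frame 1: SPARE (3+7=10). 10 + next roll (6) = 16. Cumulative: 16
Frame 2: OPEN (6+3=9). Cumulative: 25
Frame 3: STRIKE. 10 + next two rolls (10+8) = 28. Cumulative: 53
Frame 4: STRIKE. 10 + next two rolls (8+1) = 19. Cumulative: 72
Frame 5: OPEN (8+1=9). Cumulative: 81
Frame 6: SPARE (3+7=10). 10 + next roll (4) = 14. Cumulative: 95
Frame 7: OPEN (4+1=5). Cumulative: 100
Frame 8: SPARE (8+2=10). 10 + next roll (0) = 10. Cumulative: 110
Frame 9: SPARE (0+10=10). 10 + next roll (0) = 10. Cumulative: 120
Frame 10: OPEN. Sum of all frame-10 rolls (0+5) = 5. Cumulative: 125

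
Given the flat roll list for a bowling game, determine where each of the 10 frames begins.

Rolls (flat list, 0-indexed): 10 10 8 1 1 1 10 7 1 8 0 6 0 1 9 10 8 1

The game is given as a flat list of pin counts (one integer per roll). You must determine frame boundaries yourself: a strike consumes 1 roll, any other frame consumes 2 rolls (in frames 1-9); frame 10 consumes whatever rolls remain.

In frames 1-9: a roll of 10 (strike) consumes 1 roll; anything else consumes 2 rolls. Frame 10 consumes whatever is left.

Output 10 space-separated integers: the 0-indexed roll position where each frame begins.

Frame 1 starts at roll index 0: roll=10 (strike), consumes 1 roll
Frame 2 starts at roll index 1: roll=10 (strike), consumes 1 roll
Frame 3 starts at roll index 2: rolls=8,1 (sum=9), consumes 2 rolls
Frame 4 starts at roll index 4: rolls=1,1 (sum=2), consumes 2 rolls
Frame 5 starts at roll index 6: roll=10 (strike), consumes 1 roll
Frame 6 starts at roll index 7: rolls=7,1 (sum=8), consumes 2 rolls
Frame 7 starts at roll index 9: rolls=8,0 (sum=8), consumes 2 rolls
Frame 8 starts at roll index 11: rolls=6,0 (sum=6), consumes 2 rolls
Frame 9 starts at roll index 13: rolls=1,9 (sum=10), consumes 2 rolls
Frame 10 starts at roll index 15: 3 remaining rolls

Answer: 0 1 2 4 6 7 9 11 13 15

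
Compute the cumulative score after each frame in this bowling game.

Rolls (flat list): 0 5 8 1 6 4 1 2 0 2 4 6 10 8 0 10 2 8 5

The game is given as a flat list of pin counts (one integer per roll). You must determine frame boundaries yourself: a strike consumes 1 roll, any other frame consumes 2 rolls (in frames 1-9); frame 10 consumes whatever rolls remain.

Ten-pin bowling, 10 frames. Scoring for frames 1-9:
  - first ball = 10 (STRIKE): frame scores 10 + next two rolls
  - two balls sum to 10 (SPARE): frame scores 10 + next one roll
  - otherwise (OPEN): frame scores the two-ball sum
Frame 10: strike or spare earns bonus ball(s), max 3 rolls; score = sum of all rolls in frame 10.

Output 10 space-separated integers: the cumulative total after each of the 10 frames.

Answer: 5 14 25 28 30 50 68 76 96 111

Derivation:
Frame 1: OPEN (0+5=5). Cumulative: 5
Frame 2: OPEN (8+1=9). Cumulative: 14
Frame 3: SPARE (6+4=10). 10 + next roll (1) = 11. Cumulative: 25
Frame 4: OPEN (1+2=3). Cumulative: 28
Frame 5: OPEN (0+2=2). Cumulative: 30
Frame 6: SPARE (4+6=10). 10 + next roll (10) = 20. Cumulative: 50
Frame 7: STRIKE. 10 + next two rolls (8+0) = 18. Cumulative: 68
Frame 8: OPEN (8+0=8). Cumulative: 76
Frame 9: STRIKE. 10 + next two rolls (2+8) = 20. Cumulative: 96
Frame 10: SPARE. Sum of all frame-10 rolls (2+8+5) = 15. Cumulative: 111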